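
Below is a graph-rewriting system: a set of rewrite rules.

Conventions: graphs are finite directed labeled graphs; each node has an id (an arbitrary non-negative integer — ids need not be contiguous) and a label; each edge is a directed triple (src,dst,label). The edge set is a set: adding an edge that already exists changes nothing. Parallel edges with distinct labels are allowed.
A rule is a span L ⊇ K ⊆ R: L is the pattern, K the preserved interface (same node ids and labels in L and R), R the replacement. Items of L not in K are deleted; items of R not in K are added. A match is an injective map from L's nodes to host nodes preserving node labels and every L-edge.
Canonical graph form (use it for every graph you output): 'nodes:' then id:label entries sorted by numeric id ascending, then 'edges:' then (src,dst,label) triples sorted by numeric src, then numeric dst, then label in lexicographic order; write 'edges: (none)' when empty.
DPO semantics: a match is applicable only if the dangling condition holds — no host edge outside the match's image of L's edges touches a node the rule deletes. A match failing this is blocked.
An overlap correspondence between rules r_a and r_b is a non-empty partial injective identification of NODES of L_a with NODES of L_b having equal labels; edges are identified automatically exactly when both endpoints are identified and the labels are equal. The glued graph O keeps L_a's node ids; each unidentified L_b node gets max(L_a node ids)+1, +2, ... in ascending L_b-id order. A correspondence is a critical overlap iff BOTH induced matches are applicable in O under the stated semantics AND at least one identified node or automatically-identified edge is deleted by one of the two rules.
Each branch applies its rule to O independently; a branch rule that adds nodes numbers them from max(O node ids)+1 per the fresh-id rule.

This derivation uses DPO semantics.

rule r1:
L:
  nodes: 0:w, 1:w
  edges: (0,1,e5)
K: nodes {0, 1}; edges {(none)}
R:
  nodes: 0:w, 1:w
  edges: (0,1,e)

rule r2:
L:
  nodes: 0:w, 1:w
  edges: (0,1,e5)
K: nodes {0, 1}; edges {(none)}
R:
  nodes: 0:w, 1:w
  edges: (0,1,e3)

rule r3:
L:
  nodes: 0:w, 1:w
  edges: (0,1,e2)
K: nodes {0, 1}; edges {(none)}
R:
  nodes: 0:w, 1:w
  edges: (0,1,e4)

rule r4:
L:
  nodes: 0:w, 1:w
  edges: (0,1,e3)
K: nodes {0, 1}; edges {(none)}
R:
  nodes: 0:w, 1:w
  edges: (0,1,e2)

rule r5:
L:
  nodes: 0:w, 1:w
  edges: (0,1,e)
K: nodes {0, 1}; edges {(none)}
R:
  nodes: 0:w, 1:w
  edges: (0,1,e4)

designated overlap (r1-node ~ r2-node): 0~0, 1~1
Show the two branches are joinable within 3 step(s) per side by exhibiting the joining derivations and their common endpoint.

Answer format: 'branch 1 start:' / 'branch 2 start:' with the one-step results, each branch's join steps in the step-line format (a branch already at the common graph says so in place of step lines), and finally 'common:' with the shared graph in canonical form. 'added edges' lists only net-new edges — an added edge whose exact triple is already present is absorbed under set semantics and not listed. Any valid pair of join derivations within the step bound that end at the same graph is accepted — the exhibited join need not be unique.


branch 1 start:
nodes: 0:w, 1:w
edges: (0,1,e)
branch 2 start:
nodes: 0:w, 1:w
edges: (0,1,e3)
branch 1 step 1: rule r5; match: 0->0, 1->1; deleted nodes (none); deleted edges (0,1,e); added nodes (none); added edges (0,1,e4); result: nodes: 0:w, 1:w edges: (0,1,e4)
branch 2 step 1: rule r4; match: 0->0, 1->1; deleted nodes (none); deleted edges (0,1,e3); added nodes (none); added edges (0,1,e2); result: nodes: 0:w, 1:w edges: (0,1,e2)
branch 2 step 2: rule r3; match: 0->0, 1->1; deleted nodes (none); deleted edges (0,1,e2); added nodes (none); added edges (0,1,e4); result: nodes: 0:w, 1:w edges: (0,1,e4)
common:
nodes: 0:w, 1:w
edges: (0,1,e4)


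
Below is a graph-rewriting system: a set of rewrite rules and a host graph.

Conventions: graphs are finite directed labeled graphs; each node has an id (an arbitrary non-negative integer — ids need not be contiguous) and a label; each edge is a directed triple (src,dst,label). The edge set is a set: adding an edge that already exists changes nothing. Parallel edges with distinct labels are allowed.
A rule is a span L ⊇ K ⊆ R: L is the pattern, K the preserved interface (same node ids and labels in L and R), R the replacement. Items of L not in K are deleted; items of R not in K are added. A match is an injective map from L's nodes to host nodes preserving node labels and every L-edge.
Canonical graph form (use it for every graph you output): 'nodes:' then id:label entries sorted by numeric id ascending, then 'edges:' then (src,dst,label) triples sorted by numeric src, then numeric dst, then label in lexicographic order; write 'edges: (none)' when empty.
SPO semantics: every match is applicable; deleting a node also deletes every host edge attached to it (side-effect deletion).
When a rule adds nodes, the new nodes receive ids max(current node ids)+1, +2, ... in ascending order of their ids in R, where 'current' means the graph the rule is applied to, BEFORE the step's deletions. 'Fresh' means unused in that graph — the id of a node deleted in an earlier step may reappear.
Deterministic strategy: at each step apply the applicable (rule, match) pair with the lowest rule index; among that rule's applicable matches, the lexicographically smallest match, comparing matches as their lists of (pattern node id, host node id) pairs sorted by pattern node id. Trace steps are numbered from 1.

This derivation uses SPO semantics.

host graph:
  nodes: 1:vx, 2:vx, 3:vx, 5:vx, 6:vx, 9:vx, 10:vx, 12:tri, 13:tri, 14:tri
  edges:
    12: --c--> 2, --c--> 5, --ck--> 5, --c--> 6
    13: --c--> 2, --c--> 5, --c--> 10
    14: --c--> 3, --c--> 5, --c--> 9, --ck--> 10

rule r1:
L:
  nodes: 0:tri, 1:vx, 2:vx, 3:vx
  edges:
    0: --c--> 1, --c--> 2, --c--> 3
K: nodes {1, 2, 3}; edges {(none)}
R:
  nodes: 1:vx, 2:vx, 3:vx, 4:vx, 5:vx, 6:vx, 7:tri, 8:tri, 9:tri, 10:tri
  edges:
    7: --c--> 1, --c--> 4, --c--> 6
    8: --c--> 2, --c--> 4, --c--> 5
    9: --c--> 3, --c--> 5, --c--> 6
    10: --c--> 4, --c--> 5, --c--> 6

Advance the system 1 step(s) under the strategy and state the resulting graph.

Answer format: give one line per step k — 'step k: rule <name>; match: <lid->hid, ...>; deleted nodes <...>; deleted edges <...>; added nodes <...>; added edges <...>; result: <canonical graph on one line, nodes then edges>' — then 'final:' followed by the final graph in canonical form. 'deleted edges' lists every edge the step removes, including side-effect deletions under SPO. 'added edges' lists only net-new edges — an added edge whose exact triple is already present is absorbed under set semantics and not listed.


step 1: rule r1; match: 0->12, 1->2, 2->5, 3->6; deleted nodes 12; deleted edges (12,2,c); (12,5,c); (12,5,ck); (12,6,c); added nodes 15, 16, 17, 18, 19, 20, 21; added edges (18,2,c); (18,15,c); (18,17,c); (19,5,c); (19,15,c); (19,16,c); (20,6,c); (20,16,c); (20,17,c); (21,15,c); (21,16,c); (21,17,c); result: nodes: 1:vx, 2:vx, 3:vx, 5:vx, 6:vx, 9:vx, 10:vx, 13:tri, 14:tri, 15:vx, 16:vx, 17:vx, 18:tri, 19:tri, 20:tri, 21:tri edges: (13,2,c); (13,5,c); (13,10,c); (14,3,c); (14,5,c); (14,9,c); (14,10,ck); (18,2,c); (18,15,c); (18,17,c); (19,5,c); (19,15,c); (19,16,c); (20,6,c); (20,16,c); (20,17,c); (21,15,c); (21,16,c); (21,17,c)
final:
nodes: 1:vx, 2:vx, 3:vx, 5:vx, 6:vx, 9:vx, 10:vx, 13:tri, 14:tri, 15:vx, 16:vx, 17:vx, 18:tri, 19:tri, 20:tri, 21:tri
edges: (13,2,c); (13,5,c); (13,10,c); (14,3,c); (14,5,c); (14,9,c); (14,10,ck); (18,2,c); (18,15,c); (18,17,c); (19,5,c); (19,15,c); (19,16,c); (20,6,c); (20,16,c); (20,17,c); (21,15,c); (21,16,c); (21,17,c)


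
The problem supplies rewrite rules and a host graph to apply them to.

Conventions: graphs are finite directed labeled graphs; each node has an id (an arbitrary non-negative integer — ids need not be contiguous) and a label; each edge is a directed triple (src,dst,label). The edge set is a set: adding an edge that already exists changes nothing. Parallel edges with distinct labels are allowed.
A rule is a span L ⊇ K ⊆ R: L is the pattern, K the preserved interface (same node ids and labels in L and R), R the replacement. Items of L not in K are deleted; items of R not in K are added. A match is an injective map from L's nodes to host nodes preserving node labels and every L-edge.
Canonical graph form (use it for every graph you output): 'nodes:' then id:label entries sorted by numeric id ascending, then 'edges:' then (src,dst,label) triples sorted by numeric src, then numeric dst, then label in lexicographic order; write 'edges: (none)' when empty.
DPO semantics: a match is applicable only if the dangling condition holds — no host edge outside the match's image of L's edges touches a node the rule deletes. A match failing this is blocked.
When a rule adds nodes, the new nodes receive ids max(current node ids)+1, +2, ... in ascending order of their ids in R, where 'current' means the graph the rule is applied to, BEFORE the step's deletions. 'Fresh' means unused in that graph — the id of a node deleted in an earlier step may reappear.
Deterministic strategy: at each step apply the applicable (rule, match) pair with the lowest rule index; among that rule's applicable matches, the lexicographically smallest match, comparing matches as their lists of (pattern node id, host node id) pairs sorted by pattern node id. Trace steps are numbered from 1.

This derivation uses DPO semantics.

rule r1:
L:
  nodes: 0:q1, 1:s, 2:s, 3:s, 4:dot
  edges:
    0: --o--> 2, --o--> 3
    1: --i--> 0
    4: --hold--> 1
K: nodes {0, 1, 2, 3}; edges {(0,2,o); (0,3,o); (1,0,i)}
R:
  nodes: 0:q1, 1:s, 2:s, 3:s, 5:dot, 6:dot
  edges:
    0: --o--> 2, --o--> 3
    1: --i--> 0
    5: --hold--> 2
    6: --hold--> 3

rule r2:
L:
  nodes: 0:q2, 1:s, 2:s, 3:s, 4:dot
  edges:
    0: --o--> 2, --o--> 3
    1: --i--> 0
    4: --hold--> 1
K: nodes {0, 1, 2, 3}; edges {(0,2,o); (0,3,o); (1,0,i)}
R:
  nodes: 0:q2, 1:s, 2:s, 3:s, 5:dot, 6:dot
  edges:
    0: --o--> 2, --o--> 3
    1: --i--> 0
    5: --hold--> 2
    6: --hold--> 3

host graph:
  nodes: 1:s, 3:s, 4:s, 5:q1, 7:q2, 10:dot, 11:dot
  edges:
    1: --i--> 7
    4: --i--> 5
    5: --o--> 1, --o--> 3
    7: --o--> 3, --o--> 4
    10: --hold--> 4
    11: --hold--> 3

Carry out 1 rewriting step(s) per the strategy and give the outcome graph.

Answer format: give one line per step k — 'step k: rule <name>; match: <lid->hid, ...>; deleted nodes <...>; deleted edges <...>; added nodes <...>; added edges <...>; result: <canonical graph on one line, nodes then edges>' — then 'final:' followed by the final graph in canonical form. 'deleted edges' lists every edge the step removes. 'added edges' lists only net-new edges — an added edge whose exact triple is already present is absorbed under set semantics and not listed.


step 1: rule r1; match: 0->5, 1->4, 2->1, 3->3, 4->10; deleted nodes 10; deleted edges (10,4,hold); added nodes 12, 13; added edges (12,1,hold); (13,3,hold); result: nodes: 1:s, 3:s, 4:s, 5:q1, 7:q2, 11:dot, 12:dot, 13:dot edges: (1,7,i); (4,5,i); (5,1,o); (5,3,o); (7,3,o); (7,4,o); (11,3,hold); (12,1,hold); (13,3,hold)
final:
nodes: 1:s, 3:s, 4:s, 5:q1, 7:q2, 11:dot, 12:dot, 13:dot
edges: (1,7,i); (4,5,i); (5,1,o); (5,3,o); (7,3,o); (7,4,o); (11,3,hold); (12,1,hold); (13,3,hold)


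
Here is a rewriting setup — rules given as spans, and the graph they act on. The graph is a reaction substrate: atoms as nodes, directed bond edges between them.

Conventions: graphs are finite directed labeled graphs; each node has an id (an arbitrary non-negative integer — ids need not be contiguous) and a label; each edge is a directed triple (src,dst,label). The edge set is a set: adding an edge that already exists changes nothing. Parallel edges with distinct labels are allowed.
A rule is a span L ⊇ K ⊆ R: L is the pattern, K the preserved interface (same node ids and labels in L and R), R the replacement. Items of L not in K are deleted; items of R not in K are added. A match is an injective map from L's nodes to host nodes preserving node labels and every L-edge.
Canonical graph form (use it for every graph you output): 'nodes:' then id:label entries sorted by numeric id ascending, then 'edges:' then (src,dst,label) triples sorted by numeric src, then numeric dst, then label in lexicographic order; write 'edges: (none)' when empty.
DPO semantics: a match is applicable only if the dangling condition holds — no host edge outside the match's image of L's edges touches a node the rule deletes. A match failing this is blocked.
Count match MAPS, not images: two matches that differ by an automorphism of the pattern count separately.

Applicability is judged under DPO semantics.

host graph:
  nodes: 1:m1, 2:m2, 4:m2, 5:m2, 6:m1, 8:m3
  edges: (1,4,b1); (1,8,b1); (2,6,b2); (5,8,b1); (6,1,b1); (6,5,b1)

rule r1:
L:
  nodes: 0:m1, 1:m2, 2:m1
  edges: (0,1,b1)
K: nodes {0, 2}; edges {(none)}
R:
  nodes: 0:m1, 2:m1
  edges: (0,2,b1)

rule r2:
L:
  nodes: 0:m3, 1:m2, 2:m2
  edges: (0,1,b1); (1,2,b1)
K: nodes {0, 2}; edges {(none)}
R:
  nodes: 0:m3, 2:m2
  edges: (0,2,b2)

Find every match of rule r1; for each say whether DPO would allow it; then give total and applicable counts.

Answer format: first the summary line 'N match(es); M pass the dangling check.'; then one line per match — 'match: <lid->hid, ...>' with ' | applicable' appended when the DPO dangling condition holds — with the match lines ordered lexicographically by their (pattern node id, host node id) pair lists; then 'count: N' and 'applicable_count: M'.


2 match(es); 1 pass the dangling check.
match: 0->1, 1->4, 2->6 | applicable
match: 0->6, 1->5, 2->1
count: 2
applicable_count: 1


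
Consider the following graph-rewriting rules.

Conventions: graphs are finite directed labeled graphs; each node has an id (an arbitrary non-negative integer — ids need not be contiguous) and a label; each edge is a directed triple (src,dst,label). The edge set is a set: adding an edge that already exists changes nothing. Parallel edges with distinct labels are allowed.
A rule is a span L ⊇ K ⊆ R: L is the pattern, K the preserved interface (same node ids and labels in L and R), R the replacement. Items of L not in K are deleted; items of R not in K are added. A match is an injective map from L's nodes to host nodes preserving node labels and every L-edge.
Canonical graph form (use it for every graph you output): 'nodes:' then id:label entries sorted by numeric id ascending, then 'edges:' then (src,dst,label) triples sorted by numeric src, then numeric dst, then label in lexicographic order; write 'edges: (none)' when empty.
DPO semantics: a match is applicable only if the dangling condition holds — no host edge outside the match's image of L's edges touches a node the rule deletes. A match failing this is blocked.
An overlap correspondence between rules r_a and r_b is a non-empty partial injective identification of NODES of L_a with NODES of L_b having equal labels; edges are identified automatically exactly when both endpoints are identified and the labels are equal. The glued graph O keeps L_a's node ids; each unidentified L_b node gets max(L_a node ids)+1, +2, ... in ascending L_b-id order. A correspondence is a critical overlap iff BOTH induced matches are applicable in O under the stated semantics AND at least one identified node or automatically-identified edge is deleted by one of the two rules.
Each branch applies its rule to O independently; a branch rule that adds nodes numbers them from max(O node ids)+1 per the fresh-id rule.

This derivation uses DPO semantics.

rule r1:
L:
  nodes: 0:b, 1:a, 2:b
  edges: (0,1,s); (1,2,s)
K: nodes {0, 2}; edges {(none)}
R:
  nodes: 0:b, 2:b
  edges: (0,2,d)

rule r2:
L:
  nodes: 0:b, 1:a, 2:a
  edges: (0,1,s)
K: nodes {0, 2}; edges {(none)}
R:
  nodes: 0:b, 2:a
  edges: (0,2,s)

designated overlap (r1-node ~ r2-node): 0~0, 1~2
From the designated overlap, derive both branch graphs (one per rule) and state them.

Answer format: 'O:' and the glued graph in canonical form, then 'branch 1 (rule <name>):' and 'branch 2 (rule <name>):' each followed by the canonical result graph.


O:
nodes: 0:b, 1:a, 2:b, 3:a
edges: (0,1,s); (0,3,s); (1,2,s)
branch 1 (rule r1):
nodes: 0:b, 2:b, 3:a
edges: (0,2,d); (0,3,s)
branch 2 (rule r2):
nodes: 0:b, 1:a, 2:b
edges: (0,1,s); (1,2,s)


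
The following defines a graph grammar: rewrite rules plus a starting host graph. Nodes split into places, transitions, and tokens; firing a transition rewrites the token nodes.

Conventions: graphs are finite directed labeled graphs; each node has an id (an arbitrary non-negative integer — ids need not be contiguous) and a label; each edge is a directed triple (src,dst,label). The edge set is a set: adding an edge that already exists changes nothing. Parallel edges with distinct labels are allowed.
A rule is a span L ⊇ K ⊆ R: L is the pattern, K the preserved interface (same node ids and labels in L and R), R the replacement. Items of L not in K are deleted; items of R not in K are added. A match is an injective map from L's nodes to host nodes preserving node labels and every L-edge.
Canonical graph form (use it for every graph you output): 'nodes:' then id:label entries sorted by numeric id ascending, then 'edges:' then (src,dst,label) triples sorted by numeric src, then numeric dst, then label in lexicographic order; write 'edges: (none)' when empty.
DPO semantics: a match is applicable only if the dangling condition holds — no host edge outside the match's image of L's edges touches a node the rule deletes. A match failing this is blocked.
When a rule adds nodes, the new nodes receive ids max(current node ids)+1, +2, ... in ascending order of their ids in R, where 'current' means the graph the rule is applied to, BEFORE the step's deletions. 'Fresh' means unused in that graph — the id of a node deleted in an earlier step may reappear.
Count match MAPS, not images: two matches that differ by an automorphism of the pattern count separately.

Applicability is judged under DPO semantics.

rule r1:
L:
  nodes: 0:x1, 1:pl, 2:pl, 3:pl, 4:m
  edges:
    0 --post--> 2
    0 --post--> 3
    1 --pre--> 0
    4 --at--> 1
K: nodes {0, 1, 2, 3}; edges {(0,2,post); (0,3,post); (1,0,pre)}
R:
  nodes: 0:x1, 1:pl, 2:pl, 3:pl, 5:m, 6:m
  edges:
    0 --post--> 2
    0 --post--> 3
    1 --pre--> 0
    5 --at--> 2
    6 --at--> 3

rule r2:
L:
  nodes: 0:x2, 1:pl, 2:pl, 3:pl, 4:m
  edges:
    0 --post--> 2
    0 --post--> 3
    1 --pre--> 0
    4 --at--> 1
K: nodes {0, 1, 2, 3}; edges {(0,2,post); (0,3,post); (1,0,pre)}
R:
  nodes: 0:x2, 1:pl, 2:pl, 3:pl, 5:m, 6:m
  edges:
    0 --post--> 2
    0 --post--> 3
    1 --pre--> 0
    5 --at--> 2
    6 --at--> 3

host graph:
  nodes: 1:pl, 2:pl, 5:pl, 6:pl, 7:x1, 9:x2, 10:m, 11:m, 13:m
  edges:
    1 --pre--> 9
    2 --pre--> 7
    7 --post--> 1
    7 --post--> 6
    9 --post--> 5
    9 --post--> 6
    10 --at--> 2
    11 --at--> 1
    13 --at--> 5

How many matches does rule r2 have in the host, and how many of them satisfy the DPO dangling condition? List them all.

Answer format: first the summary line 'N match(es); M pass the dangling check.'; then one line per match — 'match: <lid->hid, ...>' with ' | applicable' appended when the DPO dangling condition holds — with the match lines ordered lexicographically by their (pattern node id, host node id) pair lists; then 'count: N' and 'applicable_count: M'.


2 match(es); 2 pass the dangling check.
match: 0->9, 1->1, 2->5, 3->6, 4->11 | applicable
match: 0->9, 1->1, 2->6, 3->5, 4->11 | applicable
count: 2
applicable_count: 2


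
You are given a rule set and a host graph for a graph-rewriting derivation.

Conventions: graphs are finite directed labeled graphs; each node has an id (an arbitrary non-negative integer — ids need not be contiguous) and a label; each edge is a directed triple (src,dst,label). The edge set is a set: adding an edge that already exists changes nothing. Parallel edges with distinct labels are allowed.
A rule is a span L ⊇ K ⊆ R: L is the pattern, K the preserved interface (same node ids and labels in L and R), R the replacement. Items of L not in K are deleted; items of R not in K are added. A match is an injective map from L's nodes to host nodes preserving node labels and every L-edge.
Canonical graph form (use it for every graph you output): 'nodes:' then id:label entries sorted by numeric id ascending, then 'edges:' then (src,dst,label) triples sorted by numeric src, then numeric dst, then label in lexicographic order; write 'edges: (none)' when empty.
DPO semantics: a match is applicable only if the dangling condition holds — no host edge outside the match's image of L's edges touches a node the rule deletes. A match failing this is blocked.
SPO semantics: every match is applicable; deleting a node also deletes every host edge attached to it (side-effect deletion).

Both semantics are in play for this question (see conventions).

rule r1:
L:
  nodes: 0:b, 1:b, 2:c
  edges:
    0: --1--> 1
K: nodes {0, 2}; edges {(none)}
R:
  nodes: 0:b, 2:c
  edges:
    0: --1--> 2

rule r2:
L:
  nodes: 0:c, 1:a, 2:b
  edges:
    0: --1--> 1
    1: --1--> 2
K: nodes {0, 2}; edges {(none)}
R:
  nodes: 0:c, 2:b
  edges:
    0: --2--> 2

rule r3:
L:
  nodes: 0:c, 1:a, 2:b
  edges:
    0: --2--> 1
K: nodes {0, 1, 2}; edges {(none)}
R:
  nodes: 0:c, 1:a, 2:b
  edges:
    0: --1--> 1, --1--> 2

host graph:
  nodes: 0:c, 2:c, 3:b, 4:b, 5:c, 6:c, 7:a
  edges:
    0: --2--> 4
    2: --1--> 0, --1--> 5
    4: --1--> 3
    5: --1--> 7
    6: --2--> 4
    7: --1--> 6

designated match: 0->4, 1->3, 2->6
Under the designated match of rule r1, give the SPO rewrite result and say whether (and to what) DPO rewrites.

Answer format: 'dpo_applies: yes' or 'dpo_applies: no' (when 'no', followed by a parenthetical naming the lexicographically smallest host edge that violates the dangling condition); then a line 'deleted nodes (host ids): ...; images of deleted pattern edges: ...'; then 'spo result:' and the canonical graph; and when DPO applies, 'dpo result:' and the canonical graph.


dpo_applies: yes
deleted nodes (host ids): 3; images of deleted pattern edges: (4,3,1)
spo result:
nodes: 0:c, 2:c, 4:b, 5:c, 6:c, 7:a
edges: (0,4,2); (2,0,1); (2,5,1); (4,6,1); (5,7,1); (6,4,2); (7,6,1)
dpo result:
nodes: 0:c, 2:c, 4:b, 5:c, 6:c, 7:a
edges: (0,4,2); (2,0,1); (2,5,1); (4,6,1); (5,7,1); (6,4,2); (7,6,1)


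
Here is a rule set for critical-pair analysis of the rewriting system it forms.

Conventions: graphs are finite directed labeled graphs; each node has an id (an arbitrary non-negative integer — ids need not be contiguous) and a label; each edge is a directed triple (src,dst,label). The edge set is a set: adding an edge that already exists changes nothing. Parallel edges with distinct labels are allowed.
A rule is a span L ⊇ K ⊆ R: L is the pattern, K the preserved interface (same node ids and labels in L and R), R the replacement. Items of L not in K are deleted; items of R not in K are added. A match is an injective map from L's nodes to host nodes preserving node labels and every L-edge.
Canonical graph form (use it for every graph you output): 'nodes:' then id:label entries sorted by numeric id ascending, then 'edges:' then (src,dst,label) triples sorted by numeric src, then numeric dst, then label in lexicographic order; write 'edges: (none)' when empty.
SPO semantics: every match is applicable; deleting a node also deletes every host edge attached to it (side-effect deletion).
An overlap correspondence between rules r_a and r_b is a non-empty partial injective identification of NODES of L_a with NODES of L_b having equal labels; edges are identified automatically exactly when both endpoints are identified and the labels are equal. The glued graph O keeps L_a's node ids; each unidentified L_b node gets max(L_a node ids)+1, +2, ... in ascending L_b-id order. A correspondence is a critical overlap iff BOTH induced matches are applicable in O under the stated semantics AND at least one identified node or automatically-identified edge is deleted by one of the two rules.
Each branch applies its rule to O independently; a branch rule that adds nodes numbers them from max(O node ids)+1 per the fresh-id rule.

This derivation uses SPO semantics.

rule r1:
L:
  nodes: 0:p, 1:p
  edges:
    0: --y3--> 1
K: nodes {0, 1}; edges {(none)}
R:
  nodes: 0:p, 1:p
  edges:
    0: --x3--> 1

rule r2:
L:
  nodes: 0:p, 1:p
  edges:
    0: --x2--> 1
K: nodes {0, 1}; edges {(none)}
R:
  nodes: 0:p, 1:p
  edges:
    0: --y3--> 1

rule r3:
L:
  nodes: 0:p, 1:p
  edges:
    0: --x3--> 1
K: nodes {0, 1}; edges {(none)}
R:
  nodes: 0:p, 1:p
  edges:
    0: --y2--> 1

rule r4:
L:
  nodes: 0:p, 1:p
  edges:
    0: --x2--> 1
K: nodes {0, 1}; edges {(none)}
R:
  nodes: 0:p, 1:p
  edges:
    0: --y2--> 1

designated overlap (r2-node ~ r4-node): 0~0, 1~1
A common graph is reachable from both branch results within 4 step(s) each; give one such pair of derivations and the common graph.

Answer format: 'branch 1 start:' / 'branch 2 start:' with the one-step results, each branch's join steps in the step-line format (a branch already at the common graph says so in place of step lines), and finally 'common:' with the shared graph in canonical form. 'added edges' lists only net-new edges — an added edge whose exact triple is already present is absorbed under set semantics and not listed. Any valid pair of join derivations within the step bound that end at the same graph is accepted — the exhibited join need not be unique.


branch 1 start:
nodes: 0:p, 1:p
edges: (0,1,y3)
branch 2 start:
nodes: 0:p, 1:p
edges: (0,1,y2)
branch 1 step 1: rule r1; match: 0->0, 1->1; deleted nodes (none); deleted edges (0,1,y3); added nodes (none); added edges (0,1,x3); result: nodes: 0:p, 1:p edges: (0,1,x3)
branch 1 step 2: rule r3; match: 0->0, 1->1; deleted nodes (none); deleted edges (0,1,x3); added nodes (none); added edges (0,1,y2); result: nodes: 0:p, 1:p edges: (0,1,y2)
branch 2: already at the common graph (0 steps)
common:
nodes: 0:p, 1:p
edges: (0,1,y2)


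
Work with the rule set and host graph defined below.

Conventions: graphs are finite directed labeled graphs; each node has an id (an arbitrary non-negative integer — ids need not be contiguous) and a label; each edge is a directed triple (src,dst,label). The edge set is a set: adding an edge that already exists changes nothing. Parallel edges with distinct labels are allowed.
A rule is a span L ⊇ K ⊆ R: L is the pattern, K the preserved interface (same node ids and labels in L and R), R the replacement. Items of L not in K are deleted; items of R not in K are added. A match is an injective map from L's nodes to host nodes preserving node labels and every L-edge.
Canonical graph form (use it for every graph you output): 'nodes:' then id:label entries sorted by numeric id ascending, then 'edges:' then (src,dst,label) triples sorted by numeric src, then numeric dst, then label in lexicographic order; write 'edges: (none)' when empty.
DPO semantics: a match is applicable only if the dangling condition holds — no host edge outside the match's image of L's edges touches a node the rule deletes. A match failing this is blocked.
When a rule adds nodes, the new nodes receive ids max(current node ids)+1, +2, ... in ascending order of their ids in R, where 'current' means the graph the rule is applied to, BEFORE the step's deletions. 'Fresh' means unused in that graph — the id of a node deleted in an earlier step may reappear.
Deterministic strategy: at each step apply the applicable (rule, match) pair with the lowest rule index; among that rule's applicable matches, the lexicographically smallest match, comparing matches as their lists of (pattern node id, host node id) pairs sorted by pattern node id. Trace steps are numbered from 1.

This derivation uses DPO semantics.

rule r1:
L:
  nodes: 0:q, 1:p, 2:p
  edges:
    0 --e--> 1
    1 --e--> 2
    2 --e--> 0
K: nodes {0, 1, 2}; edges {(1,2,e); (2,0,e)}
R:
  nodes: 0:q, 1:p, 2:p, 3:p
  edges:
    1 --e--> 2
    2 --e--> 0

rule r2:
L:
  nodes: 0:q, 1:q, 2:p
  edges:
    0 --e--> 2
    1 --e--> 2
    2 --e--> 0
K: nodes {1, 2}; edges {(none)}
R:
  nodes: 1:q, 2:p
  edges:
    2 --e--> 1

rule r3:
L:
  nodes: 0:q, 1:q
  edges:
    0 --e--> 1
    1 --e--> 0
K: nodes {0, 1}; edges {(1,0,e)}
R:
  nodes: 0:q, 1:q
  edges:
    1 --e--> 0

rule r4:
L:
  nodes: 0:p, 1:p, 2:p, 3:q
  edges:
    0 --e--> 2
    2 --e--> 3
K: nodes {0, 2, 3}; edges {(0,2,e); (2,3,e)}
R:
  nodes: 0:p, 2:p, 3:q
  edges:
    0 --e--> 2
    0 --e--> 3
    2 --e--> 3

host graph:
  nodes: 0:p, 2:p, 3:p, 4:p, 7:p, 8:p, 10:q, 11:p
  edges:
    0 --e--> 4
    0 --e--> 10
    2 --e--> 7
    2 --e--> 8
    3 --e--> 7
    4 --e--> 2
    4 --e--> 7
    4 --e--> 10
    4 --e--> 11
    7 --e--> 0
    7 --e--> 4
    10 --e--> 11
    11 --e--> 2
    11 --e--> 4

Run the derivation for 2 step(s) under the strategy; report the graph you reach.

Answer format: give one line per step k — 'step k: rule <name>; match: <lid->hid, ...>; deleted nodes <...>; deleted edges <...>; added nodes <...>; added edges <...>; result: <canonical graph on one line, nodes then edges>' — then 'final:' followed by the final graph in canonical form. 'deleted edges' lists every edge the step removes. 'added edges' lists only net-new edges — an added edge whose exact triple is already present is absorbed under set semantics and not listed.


step 1: rule r1; match: 0->10, 1->11, 2->4; deleted nodes (none); deleted edges (10,11,e); added nodes 12; added edges (none); result: nodes: 0:p, 2:p, 3:p, 4:p, 7:p, 8:p, 10:q, 11:p, 12:p edges: (0,4,e); (0,10,e); (2,7,e); (2,8,e); (3,7,e); (4,2,e); (4,7,e); (4,10,e); (4,11,e); (7,0,e); (7,4,e); (11,2,e); (11,4,e)
step 2: rule r4; match: 0->0, 1->12, 2->4, 3->10; deleted nodes 12; deleted edges (none); added nodes (none); added edges (none); result: nodes: 0:p, 2:p, 3:p, 4:p, 7:p, 8:p, 10:q, 11:p edges: (0,4,e); (0,10,e); (2,7,e); (2,8,e); (3,7,e); (4,2,e); (4,7,e); (4,10,e); (4,11,e); (7,0,e); (7,4,e); (11,2,e); (11,4,e)
final:
nodes: 0:p, 2:p, 3:p, 4:p, 7:p, 8:p, 10:q, 11:p
edges: (0,4,e); (0,10,e); (2,7,e); (2,8,e); (3,7,e); (4,2,e); (4,7,e); (4,10,e); (4,11,e); (7,0,e); (7,4,e); (11,2,e); (11,4,e)


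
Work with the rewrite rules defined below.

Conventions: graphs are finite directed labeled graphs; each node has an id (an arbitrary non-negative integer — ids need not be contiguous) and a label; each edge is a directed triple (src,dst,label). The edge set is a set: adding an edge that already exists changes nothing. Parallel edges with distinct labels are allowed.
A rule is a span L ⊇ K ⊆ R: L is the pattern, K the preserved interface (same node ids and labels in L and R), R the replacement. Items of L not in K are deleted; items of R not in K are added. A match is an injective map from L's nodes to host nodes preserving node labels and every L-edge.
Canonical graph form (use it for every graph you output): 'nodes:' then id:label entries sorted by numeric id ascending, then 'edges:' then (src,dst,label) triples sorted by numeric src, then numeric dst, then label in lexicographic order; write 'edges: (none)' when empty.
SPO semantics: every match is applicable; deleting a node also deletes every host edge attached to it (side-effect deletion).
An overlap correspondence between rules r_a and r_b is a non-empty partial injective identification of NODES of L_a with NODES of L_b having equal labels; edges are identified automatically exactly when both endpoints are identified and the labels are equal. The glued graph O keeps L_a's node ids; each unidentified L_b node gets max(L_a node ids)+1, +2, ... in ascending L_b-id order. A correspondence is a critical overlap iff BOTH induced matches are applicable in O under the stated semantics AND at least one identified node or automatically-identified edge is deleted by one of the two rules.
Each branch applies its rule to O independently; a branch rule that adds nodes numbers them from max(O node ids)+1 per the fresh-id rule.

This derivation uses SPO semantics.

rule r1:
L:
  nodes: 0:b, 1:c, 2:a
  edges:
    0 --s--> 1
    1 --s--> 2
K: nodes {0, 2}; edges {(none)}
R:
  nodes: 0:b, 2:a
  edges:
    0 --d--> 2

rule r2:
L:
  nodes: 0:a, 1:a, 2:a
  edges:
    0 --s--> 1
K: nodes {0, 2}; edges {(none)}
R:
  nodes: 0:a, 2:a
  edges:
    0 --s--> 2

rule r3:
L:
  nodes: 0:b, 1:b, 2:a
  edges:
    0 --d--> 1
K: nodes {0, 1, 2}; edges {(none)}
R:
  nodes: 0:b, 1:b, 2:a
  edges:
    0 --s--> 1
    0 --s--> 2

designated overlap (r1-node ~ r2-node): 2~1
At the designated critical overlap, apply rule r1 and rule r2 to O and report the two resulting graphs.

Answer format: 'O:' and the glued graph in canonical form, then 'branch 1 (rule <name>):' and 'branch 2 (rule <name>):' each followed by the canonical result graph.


O:
nodes: 0:b, 1:c, 2:a, 3:a, 4:a
edges: (0,1,s); (1,2,s); (3,2,s)
branch 1 (rule r1):
nodes: 0:b, 2:a, 3:a, 4:a
edges: (0,2,d); (3,2,s)
branch 2 (rule r2):
nodes: 0:b, 1:c, 3:a, 4:a
edges: (0,1,s); (3,4,s)


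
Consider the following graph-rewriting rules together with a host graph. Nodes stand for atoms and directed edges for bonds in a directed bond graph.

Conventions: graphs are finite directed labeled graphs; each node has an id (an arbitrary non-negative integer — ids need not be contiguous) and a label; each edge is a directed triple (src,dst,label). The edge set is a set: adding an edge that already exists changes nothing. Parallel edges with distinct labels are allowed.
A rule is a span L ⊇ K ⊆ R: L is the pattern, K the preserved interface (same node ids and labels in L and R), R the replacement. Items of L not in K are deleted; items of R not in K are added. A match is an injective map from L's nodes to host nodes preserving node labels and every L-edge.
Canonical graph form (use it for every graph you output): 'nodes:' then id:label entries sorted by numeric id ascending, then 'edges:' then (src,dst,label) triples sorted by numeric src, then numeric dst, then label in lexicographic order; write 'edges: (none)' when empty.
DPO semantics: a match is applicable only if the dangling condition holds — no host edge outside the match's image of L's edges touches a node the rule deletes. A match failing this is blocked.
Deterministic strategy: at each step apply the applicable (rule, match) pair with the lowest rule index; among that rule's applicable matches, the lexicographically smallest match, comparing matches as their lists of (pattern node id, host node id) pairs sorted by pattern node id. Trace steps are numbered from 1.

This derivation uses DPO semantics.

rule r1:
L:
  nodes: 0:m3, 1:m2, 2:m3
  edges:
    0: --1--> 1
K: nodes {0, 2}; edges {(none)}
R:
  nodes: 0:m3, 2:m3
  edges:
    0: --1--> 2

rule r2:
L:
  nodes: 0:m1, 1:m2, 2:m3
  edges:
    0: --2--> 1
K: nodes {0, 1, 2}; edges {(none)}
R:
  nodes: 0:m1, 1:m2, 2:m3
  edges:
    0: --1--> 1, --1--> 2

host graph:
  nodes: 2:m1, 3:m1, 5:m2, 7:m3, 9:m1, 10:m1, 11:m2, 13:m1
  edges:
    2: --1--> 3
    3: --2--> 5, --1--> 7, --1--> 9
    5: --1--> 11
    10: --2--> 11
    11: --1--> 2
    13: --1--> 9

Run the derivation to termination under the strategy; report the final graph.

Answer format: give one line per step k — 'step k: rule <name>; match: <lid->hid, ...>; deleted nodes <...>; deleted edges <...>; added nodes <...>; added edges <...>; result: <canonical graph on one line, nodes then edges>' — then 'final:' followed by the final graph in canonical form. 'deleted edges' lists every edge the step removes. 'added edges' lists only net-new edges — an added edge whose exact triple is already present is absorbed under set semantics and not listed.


step 1: rule r2; match: 0->3, 1->5, 2->7; deleted nodes (none); deleted edges (3,5,2); added nodes (none); added edges (3,5,1); result: nodes: 2:m1, 3:m1, 5:m2, 7:m3, 9:m1, 10:m1, 11:m2, 13:m1 edges: (2,3,1); (3,5,1); (3,7,1); (3,9,1); (5,11,1); (10,11,2); (11,2,1); (13,9,1)
step 2: rule r2; match: 0->10, 1->11, 2->7; deleted nodes (none); deleted edges (10,11,2); added nodes (none); added edges (10,7,1); (10,11,1); result: nodes: 2:m1, 3:m1, 5:m2, 7:m3, 9:m1, 10:m1, 11:m2, 13:m1 edges: (2,3,1); (3,5,1); (3,7,1); (3,9,1); (5,11,1); (10,7,1); (10,11,1); (11,2,1); (13,9,1)
final:
nodes: 2:m1, 3:m1, 5:m2, 7:m3, 9:m1, 10:m1, 11:m2, 13:m1
edges: (2,3,1); (3,5,1); (3,7,1); (3,9,1); (5,11,1); (10,7,1); (10,11,1); (11,2,1); (13,9,1)


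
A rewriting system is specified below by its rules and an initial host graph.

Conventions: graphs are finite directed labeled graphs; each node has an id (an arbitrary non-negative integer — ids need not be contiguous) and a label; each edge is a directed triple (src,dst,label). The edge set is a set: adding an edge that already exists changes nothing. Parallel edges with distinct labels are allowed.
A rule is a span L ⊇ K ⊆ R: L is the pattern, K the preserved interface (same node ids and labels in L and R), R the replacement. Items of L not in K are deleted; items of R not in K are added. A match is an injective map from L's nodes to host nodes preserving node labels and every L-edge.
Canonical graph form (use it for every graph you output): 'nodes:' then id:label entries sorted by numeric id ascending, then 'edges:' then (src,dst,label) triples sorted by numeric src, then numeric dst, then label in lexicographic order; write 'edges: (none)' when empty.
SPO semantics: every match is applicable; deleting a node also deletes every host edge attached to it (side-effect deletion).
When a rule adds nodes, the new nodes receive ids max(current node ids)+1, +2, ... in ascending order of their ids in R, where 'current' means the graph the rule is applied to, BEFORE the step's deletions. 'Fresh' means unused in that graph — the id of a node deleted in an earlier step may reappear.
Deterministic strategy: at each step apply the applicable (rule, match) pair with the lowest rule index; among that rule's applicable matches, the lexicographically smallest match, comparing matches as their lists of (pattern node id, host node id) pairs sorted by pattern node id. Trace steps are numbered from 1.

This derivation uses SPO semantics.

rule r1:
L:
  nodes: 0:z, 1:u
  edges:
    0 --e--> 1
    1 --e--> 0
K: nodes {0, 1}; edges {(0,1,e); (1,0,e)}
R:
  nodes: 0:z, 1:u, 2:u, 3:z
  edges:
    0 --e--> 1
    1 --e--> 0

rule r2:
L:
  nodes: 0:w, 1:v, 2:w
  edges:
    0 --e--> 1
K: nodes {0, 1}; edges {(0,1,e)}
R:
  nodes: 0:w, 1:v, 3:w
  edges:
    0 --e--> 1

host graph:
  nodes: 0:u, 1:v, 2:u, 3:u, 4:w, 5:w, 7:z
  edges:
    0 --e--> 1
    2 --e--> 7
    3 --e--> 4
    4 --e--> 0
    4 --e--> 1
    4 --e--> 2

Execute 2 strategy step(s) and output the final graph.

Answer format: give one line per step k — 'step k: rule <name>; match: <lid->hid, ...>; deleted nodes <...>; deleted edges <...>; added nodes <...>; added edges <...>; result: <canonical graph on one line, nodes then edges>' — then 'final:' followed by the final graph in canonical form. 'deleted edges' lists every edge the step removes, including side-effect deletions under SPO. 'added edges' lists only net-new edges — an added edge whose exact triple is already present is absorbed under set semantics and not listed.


step 1: rule r2; match: 0->4, 1->1, 2->5; deleted nodes 5; deleted edges (none); added nodes 8; added edges (none); result: nodes: 0:u, 1:v, 2:u, 3:u, 4:w, 7:z, 8:w edges: (0,1,e); (2,7,e); (3,4,e); (4,0,e); (4,1,e); (4,2,e)
step 2: rule r2; match: 0->4, 1->1, 2->8; deleted nodes 8; deleted edges (none); added nodes 9; added edges (none); result: nodes: 0:u, 1:v, 2:u, 3:u, 4:w, 7:z, 9:w edges: (0,1,e); (2,7,e); (3,4,e); (4,0,e); (4,1,e); (4,2,e)
final:
nodes: 0:u, 1:v, 2:u, 3:u, 4:w, 7:z, 9:w
edges: (0,1,e); (2,7,e); (3,4,e); (4,0,e); (4,1,e); (4,2,e)


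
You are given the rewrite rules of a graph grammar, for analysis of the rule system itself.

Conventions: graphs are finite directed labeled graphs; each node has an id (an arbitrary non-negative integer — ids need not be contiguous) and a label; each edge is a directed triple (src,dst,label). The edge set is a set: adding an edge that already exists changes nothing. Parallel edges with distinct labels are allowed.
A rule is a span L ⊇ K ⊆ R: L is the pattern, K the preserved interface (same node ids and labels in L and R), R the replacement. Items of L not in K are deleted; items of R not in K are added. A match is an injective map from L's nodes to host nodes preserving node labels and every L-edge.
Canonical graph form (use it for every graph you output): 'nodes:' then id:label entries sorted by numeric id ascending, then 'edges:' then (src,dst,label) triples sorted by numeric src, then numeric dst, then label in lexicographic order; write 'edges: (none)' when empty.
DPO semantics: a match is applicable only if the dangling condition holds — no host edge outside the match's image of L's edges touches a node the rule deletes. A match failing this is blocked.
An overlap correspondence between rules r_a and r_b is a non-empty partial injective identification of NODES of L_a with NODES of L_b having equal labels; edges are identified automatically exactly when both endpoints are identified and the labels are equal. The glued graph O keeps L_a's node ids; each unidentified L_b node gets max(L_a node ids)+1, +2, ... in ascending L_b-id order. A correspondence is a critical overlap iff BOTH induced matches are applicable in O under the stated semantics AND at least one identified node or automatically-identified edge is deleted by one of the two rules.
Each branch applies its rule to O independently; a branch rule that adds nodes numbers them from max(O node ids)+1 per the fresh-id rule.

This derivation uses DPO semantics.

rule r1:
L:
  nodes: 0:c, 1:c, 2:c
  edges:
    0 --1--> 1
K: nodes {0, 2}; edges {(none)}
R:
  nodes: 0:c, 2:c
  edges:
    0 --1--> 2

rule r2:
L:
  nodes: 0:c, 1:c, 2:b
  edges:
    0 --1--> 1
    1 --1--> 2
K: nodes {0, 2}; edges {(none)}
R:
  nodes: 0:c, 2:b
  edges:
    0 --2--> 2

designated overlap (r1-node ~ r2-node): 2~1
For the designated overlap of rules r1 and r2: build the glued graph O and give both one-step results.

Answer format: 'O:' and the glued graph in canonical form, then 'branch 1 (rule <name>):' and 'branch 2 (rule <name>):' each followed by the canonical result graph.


O:
nodes: 0:c, 1:c, 2:c, 3:c, 4:b
edges: (0,1,1); (2,4,1); (3,2,1)
branch 1 (rule r1):
nodes: 0:c, 2:c, 3:c, 4:b
edges: (0,2,1); (2,4,1); (3,2,1)
branch 2 (rule r2):
nodes: 0:c, 1:c, 3:c, 4:b
edges: (0,1,1); (3,4,2)
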